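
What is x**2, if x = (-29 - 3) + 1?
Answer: 961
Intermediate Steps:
x = -31 (x = -32 + 1 = -31)
x**2 = (-31)**2 = 961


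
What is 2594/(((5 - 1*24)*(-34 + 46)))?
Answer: -1297/114 ≈ -11.377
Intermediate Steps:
2594/(((5 - 1*24)*(-34 + 46))) = 2594/(((5 - 24)*12)) = 2594/((-19*12)) = 2594/(-228) = 2594*(-1/228) = -1297/114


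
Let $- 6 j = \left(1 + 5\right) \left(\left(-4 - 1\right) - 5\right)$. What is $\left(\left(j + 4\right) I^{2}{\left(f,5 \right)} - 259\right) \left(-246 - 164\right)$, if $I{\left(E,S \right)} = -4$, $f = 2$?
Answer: $14350$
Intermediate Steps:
$j = 10$ ($j = - \frac{\left(1 + 5\right) \left(\left(-4 - 1\right) - 5\right)}{6} = - \frac{6 \left(-5 - 5\right)}{6} = - \frac{6 \left(-10\right)}{6} = \left(- \frac{1}{6}\right) \left(-60\right) = 10$)
$\left(\left(j + 4\right) I^{2}{\left(f,5 \right)} - 259\right) \left(-246 - 164\right) = \left(\left(10 + 4\right) \left(-4\right)^{2} - 259\right) \left(-246 - 164\right) = \left(14 \cdot 16 - 259\right) \left(-246 - 164\right) = \left(224 - 259\right) \left(-410\right) = \left(-35\right) \left(-410\right) = 14350$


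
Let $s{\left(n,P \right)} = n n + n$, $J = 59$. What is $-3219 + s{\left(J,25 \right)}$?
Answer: $321$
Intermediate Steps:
$s{\left(n,P \right)} = n + n^{2}$ ($s{\left(n,P \right)} = n^{2} + n = n + n^{2}$)
$-3219 + s{\left(J,25 \right)} = -3219 + 59 \left(1 + 59\right) = -3219 + 59 \cdot 60 = -3219 + 3540 = 321$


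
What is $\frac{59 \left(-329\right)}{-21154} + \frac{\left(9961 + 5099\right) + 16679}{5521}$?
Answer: $\frac{111224991}{16684462} \approx 6.6664$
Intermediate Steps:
$\frac{59 \left(-329\right)}{-21154} + \frac{\left(9961 + 5099\right) + 16679}{5521} = \left(-19411\right) \left(- \frac{1}{21154}\right) + \left(15060 + 16679\right) \frac{1}{5521} = \frac{2773}{3022} + 31739 \cdot \frac{1}{5521} = \frac{2773}{3022} + \frac{31739}{5521} = \frac{111224991}{16684462}$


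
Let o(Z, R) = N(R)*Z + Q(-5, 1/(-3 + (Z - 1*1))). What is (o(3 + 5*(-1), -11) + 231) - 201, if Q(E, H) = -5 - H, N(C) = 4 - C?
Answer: -29/6 ≈ -4.8333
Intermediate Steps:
o(Z, R) = -5 - 1/(-4 + Z) + Z*(4 - R) (o(Z, R) = (4 - R)*Z + (-5 - 1/(-3 + (Z - 1*1))) = Z*(4 - R) + (-5 - 1/(-3 + (Z - 1))) = Z*(4 - R) + (-5 - 1/(-3 + (-1 + Z))) = Z*(4 - R) + (-5 - 1/(-4 + Z)) = -5 - 1/(-4 + Z) + Z*(4 - R))
(o(3 + 5*(-1), -11) + 231) - 201 = ((-1 + (-5 - (3 + 5*(-1))*(-4 - 11))*(-4 + (3 + 5*(-1))))/(-4 + (3 + 5*(-1))) + 231) - 201 = ((-1 + (-5 - 1*(3 - 5)*(-15))*(-4 + (3 - 5)))/(-4 + (3 - 5)) + 231) - 201 = ((-1 + (-5 - 1*(-2)*(-15))*(-4 - 2))/(-4 - 2) + 231) - 201 = ((-1 + (-5 - 30)*(-6))/(-6) + 231) - 201 = (-(-1 - 35*(-6))/6 + 231) - 201 = (-(-1 + 210)/6 + 231) - 201 = (-⅙*209 + 231) - 201 = (-209/6 + 231) - 201 = 1177/6 - 201 = -29/6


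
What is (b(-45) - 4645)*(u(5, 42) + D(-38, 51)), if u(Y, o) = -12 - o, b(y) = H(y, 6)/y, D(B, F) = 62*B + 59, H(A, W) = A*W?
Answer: 10906289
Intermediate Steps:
D(B, F) = 59 + 62*B
b(y) = 6 (b(y) = (y*6)/y = (6*y)/y = 6)
(b(-45) - 4645)*(u(5, 42) + D(-38, 51)) = (6 - 4645)*((-12 - 1*42) + (59 + 62*(-38))) = -4639*((-12 - 42) + (59 - 2356)) = -4639*(-54 - 2297) = -4639*(-2351) = 10906289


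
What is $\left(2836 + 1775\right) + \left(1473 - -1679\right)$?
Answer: $7763$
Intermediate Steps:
$\left(2836 + 1775\right) + \left(1473 - -1679\right) = 4611 + \left(1473 + 1679\right) = 4611 + 3152 = 7763$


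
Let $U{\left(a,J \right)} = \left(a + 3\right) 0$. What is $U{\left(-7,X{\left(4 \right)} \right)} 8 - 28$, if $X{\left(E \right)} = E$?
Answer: $-28$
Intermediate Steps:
$U{\left(a,J \right)} = 0$ ($U{\left(a,J \right)} = \left(3 + a\right) 0 = 0$)
$U{\left(-7,X{\left(4 \right)} \right)} 8 - 28 = 0 \cdot 8 - 28 = 0 - 28 = -28$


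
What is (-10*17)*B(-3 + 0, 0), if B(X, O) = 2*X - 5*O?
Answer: 1020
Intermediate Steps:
B(X, O) = -5*O + 2*X
(-10*17)*B(-3 + 0, 0) = (-10*17)*(-5*0 + 2*(-3 + 0)) = -170*(0 + 2*(-3)) = -170*(0 - 6) = -170*(-6) = 1020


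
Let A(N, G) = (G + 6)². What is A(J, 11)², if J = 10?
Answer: 83521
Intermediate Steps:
A(N, G) = (6 + G)²
A(J, 11)² = ((6 + 11)²)² = (17²)² = 289² = 83521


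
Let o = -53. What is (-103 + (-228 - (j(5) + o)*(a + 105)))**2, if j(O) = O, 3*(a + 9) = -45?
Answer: 12652249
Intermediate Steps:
a = -24 (a = -9 + (1/3)*(-45) = -9 - 15 = -24)
(-103 + (-228 - (j(5) + o)*(a + 105)))**2 = (-103 + (-228 - (5 - 53)*(-24 + 105)))**2 = (-103 + (-228 - (-48)*81))**2 = (-103 + (-228 - 1*(-3888)))**2 = (-103 + (-228 + 3888))**2 = (-103 + 3660)**2 = 3557**2 = 12652249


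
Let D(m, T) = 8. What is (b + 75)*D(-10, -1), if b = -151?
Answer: -608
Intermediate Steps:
(b + 75)*D(-10, -1) = (-151 + 75)*8 = -76*8 = -608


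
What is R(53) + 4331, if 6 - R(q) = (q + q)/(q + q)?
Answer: 4336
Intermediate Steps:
R(q) = 5 (R(q) = 6 - (q + q)/(q + q) = 6 - 2*q/(2*q) = 6 - 2*q*1/(2*q) = 6 - 1*1 = 6 - 1 = 5)
R(53) + 4331 = 5 + 4331 = 4336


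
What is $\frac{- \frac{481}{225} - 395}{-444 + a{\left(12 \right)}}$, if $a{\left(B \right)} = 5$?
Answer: $\frac{89356}{98775} \approx 0.90464$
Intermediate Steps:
$\frac{- \frac{481}{225} - 395}{-444 + a{\left(12 \right)}} = \frac{- \frac{481}{225} - 395}{-444 + 5} = \frac{\left(-481\right) \frac{1}{225} - 395}{-439} = \left(- \frac{481}{225} - 395\right) \left(- \frac{1}{439}\right) = \left(- \frac{89356}{225}\right) \left(- \frac{1}{439}\right) = \frac{89356}{98775}$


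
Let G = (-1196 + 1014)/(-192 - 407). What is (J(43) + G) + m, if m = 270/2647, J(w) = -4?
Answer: -5698728/1585553 ≈ -3.5942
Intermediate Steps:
G = 182/599 (G = -182/(-599) = -182*(-1/599) = 182/599 ≈ 0.30384)
m = 270/2647 (m = 270*(1/2647) = 270/2647 ≈ 0.10200)
(J(43) + G) + m = (-4 + 182/599) + 270/2647 = -2214/599 + 270/2647 = -5698728/1585553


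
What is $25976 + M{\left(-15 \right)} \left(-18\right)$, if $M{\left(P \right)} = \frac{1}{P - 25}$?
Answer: $\frac{519529}{20} \approx 25976.0$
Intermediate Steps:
$M{\left(P \right)} = \frac{1}{-25 + P}$
$25976 + M{\left(-15 \right)} \left(-18\right) = 25976 + \frac{1}{-25 - 15} \left(-18\right) = 25976 + \frac{1}{-40} \left(-18\right) = 25976 - - \frac{9}{20} = 25976 + \frac{9}{20} = \frac{519529}{20}$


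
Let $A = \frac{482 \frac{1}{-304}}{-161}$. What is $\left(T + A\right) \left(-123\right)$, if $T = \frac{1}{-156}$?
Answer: $- \frac{134521}{318136} \approx -0.42284$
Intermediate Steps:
$T = - \frac{1}{156} \approx -0.0064103$
$A = \frac{241}{24472}$ ($A = 482 \left(- \frac{1}{304}\right) \left(- \frac{1}{161}\right) = \left(- \frac{241}{152}\right) \left(- \frac{1}{161}\right) = \frac{241}{24472} \approx 0.009848$)
$\left(T + A\right) \left(-123\right) = \left(- \frac{1}{156} + \frac{241}{24472}\right) \left(-123\right) = \frac{3281}{954408} \left(-123\right) = - \frac{134521}{318136}$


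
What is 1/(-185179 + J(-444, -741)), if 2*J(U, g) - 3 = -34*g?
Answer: -2/345161 ≈ -5.7944e-6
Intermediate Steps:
J(U, g) = 3/2 - 17*g (J(U, g) = 3/2 + (-34*g)/2 = 3/2 - 17*g)
1/(-185179 + J(-444, -741)) = 1/(-185179 + (3/2 - 17*(-741))) = 1/(-185179 + (3/2 + 12597)) = 1/(-185179 + 25197/2) = 1/(-345161/2) = -2/345161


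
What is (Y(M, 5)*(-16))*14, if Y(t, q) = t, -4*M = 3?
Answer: 168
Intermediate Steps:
M = -¾ (M = -¼*3 = -¾ ≈ -0.75000)
(Y(M, 5)*(-16))*14 = -¾*(-16)*14 = 12*14 = 168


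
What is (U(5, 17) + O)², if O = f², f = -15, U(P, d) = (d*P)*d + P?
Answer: 2805625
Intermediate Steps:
U(P, d) = P + P*d² (U(P, d) = (P*d)*d + P = P*d² + P = P + P*d²)
O = 225 (O = (-15)² = 225)
(U(5, 17) + O)² = (5*(1 + 17²) + 225)² = (5*(1 + 289) + 225)² = (5*290 + 225)² = (1450 + 225)² = 1675² = 2805625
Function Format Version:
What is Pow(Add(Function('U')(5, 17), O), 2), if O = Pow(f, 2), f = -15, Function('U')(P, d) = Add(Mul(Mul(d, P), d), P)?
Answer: 2805625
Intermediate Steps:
Function('U')(P, d) = Add(P, Mul(P, Pow(d, 2))) (Function('U')(P, d) = Add(Mul(Mul(P, d), d), P) = Add(Mul(P, Pow(d, 2)), P) = Add(P, Mul(P, Pow(d, 2))))
O = 225 (O = Pow(-15, 2) = 225)
Pow(Add(Function('U')(5, 17), O), 2) = Pow(Add(Mul(5, Add(1, Pow(17, 2))), 225), 2) = Pow(Add(Mul(5, Add(1, 289)), 225), 2) = Pow(Add(Mul(5, 290), 225), 2) = Pow(Add(1450, 225), 2) = Pow(1675, 2) = 2805625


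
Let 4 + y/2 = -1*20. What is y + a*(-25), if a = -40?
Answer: 952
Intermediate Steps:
y = -48 (y = -8 + 2*(-1*20) = -8 + 2*(-20) = -8 - 40 = -48)
y + a*(-25) = -48 - 40*(-25) = -48 + 1000 = 952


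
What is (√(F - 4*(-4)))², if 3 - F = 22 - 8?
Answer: 5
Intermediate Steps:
F = -11 (F = 3 - (22 - 8) = 3 - 1*14 = 3 - 14 = -11)
(√(F - 4*(-4)))² = (√(-11 - 4*(-4)))² = (√(-11 + 16))² = (√5)² = 5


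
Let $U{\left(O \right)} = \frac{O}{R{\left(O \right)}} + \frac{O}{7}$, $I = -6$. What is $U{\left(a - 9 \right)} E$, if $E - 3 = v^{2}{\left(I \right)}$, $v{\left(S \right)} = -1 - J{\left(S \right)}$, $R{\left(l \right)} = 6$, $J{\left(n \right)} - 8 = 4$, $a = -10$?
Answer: $- \frac{21242}{21} \approx -1011.5$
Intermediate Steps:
$J{\left(n \right)} = 12$ ($J{\left(n \right)} = 8 + 4 = 12$)
$v{\left(S \right)} = -13$ ($v{\left(S \right)} = -1 - 12 = -13$)
$U{\left(O \right)} = \frac{13 O}{42}$ ($U{\left(O \right)} = \frac{O}{6} + \frac{O}{7} = \frac{13 O}{42}$)
$E = 172$ ($E = 3 + \left(-13\right)^{2} = 3 + 169 = 172$)
$U{\left(a - 9 \right)} E = \frac{13 \left(-10 - 9\right)}{42} \cdot 172 = \frac{13}{42} \left(-19\right) 172 = \left(- \frac{247}{42}\right) 172 = - \frac{21242}{21}$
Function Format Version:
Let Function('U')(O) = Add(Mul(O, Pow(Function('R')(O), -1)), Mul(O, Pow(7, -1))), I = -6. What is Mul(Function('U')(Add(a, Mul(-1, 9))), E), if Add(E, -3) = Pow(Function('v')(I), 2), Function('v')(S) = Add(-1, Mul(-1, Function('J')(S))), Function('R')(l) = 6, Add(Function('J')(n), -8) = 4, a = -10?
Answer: Rational(-21242, 21) ≈ -1011.5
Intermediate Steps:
Function('J')(n) = 12 (Function('J')(n) = Add(8, 4) = 12)
Function('v')(S) = -13 (Function('v')(S) = Add(-1, Mul(-1, 12)) = Add(-1, -12) = -13)
Function('U')(O) = Mul(Rational(13, 42), O) (Function('U')(O) = Add(Mul(O, Pow(6, -1)), Mul(O, Pow(7, -1))) = Add(Mul(O, Rational(1, 6)), Mul(O, Rational(1, 7))) = Add(Mul(Rational(1, 6), O), Mul(Rational(1, 7), O)) = Mul(Rational(13, 42), O))
E = 172 (E = Add(3, Pow(-13, 2)) = Add(3, 169) = 172)
Mul(Function('U')(Add(a, Mul(-1, 9))), E) = Mul(Mul(Rational(13, 42), Add(-10, Mul(-1, 9))), 172) = Mul(Mul(Rational(13, 42), Add(-10, -9)), 172) = Mul(Mul(Rational(13, 42), -19), 172) = Mul(Rational(-247, 42), 172) = Rational(-21242, 21)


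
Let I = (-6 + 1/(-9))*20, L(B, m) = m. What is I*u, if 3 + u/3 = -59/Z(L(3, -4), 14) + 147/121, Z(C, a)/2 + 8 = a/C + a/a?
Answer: -260300/693 ≈ -375.61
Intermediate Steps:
Z(C, a) = -14 + 2*a/C (Z(C, a) = -16 + 2*(a/C + a/a) = -16 + 2*(a/C + 1) = -16 + 2*(1 + a/C) = -16 + (2 + 2*a/C) = -14 + 2*a/C)
I = -1100/9 (I = (-6 - ⅑)*20 = -55/9*20 = -1100/9 ≈ -122.22)
u = 2603/847 (u = -9 + 3*(-59/(-14 + 2*14/(-4)) + 147/121) = -9 + 3*(-59/(-14 + 2*14*(-¼)) + 147*(1/121)) = -9 + 3*(-59/(-14 - 7) + 147/121) = -9 + 3*(-59/(-21) + 147/121) = -9 + 3*(-59*(-1/21) + 147/121) = -9 + 3*(59/21 + 147/121) = -9 + 3*(10226/2541) = -9 + 10226/847 = 2603/847 ≈ 3.0732)
I*u = -1100/9*2603/847 = -260300/693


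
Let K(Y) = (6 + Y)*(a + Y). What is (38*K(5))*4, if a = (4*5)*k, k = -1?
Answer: -25080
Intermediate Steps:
a = -20 (a = (4*5)*(-1) = 20*(-1) = -20)
K(Y) = (-20 + Y)*(6 + Y) (K(Y) = (6 + Y)*(-20 + Y) = (-20 + Y)*(6 + Y))
(38*K(5))*4 = (38*(-120 + 5² - 14*5))*4 = (38*(-120 + 25 - 70))*4 = (38*(-165))*4 = -6270*4 = -25080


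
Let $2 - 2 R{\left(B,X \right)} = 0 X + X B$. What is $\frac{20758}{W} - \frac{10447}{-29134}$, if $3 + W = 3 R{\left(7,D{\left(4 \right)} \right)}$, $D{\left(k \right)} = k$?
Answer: $- \frac{43166057}{87402} \approx -493.88$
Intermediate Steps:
$R{\left(B,X \right)} = 1 - \frac{B X}{2}$ ($R{\left(B,X \right)} = 1 - \frac{0 X + X B}{2} = 1 - \frac{0 + B X}{2} = 1 - \frac{B X}{2}$)
$W = -42$ ($W = -3 + 3 \left(1 - \frac{7}{2} \cdot 4\right) = -3 + 3 \left(1 - 14\right) = -3 + 3 \left(-13\right) = -3 - 39 = -42$)
$\frac{20758}{W} - \frac{10447}{-29134} = \frac{20758}{-42} - \frac{10447}{-29134} = 20758 \left(- \frac{1}{42}\right) - - \frac{10447}{29134} = - \frac{10379}{21} + \frac{10447}{29134} = - \frac{43166057}{87402}$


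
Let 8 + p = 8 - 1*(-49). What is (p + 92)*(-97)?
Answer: -13677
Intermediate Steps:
p = 49 (p = -8 + (8 - 1*(-49)) = -8 + (8 + 49) = -8 + 57 = 49)
(p + 92)*(-97) = (49 + 92)*(-97) = 141*(-97) = -13677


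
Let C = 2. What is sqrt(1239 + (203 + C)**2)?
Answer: 208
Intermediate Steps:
sqrt(1239 + (203 + C)**2) = sqrt(1239 + (203 + 2)**2) = sqrt(1239 + 205**2) = sqrt(1239 + 42025) = sqrt(43264) = 208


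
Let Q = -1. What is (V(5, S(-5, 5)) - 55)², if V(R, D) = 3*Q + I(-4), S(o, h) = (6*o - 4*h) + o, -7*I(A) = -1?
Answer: 164025/49 ≈ 3347.4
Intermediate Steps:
I(A) = ⅐ (I(A) = -⅐*(-1) = ⅐)
S(o, h) = -4*h + 7*o (S(o, h) = (-4*h + 6*o) + o = -4*h + 7*o)
V(R, D) = -20/7 (V(R, D) = 3*(-1) + ⅐ = -3 + ⅐ = -20/7)
(V(5, S(-5, 5)) - 55)² = (-20/7 - 55)² = (-405/7)² = 164025/49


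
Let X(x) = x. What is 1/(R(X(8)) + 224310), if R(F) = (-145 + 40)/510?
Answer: 34/7626533 ≈ 4.4581e-6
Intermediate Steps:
R(F) = -7/34 (R(F) = -105*1/510 = -7/34)
1/(R(X(8)) + 224310) = 1/(-7/34 + 224310) = 1/(7626533/34) = 34/7626533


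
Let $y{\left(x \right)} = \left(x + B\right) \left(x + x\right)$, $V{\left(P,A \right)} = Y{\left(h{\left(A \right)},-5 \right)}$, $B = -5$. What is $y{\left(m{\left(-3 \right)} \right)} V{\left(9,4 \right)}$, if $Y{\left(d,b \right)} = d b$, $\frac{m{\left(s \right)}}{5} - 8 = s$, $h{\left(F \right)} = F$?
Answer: $-20000$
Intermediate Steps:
$m{\left(s \right)} = 40 + 5 s$
$Y{\left(d,b \right)} = b d$
$V{\left(P,A \right)} = - 5 A$
$y{\left(x \right)} = 2 x \left(-5 + x\right)$ ($y{\left(x \right)} = \left(x - 5\right) \left(x + x\right) = \left(-5 + x\right) 2 x = 2 x \left(-5 + x\right)$)
$y{\left(m{\left(-3 \right)} \right)} V{\left(9,4 \right)} = 2 \left(40 + 5 \left(-3\right)\right) \left(-5 + \left(40 + 5 \left(-3\right)\right)\right) \left(\left(-5\right) 4\right) = 2 \left(40 - 15\right) \left(-5 + \left(40 - 15\right)\right) \left(-20\right) = 2 \cdot 25 \left(-5 + 25\right) \left(-20\right) = 2 \cdot 25 \cdot 20 \left(-20\right) = 1000 \left(-20\right) = -20000$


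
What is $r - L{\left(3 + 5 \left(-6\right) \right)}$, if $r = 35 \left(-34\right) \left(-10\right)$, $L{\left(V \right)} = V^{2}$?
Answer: $11171$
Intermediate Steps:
$r = 11900$ ($r = \left(-1190\right) \left(-10\right) = 11900$)
$r - L{\left(3 + 5 \left(-6\right) \right)} = 11900 - \left(3 + 5 \left(-6\right)\right)^{2} = 11900 - \left(3 - 30\right)^{2} = 11900 - \left(-27\right)^{2} = 11900 - 729 = 11171$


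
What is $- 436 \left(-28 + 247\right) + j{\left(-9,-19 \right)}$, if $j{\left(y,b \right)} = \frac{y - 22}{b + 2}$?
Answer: $- \frac{1623197}{17} \approx -95482.0$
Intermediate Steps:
$j{\left(y,b \right)} = \frac{-22 + y}{2 + b}$
$- 436 \left(-28 + 247\right) + j{\left(-9,-19 \right)} = - 436 \left(-28 + 247\right) + \frac{-22 - 9}{2 - 19} = \left(-436\right) 219 + \frac{1}{-17} \left(-31\right) = -95484 - - \frac{31}{17} = -95484 + \frac{31}{17} = - \frac{1623197}{17}$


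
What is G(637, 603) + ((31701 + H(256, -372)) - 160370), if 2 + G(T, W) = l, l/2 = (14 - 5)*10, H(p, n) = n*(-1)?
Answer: -128119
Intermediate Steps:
H(p, n) = -n
l = 180 (l = 2*((14 - 5)*10) = 2*(9*10) = 2*90 = 180)
G(T, W) = 178 (G(T, W) = -2 + 180 = 178)
G(637, 603) + ((31701 + H(256, -372)) - 160370) = 178 + ((31701 - 1*(-372)) - 160370) = 178 + ((31701 + 372) - 160370) = 178 + (32073 - 160370) = 178 - 128297 = -128119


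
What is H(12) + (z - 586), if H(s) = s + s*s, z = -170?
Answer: -600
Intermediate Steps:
H(s) = s + s²
H(12) + (z - 586) = 12*(1 + 12) + (-170 - 586) = 12*13 - 756 = 156 - 756 = -600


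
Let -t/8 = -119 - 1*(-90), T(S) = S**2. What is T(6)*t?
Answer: 8352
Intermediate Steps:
t = 232 (t = -8*(-119 - 1*(-90)) = -8*(-119 + 90) = -8*(-29) = 232)
T(6)*t = 6**2*232 = 36*232 = 8352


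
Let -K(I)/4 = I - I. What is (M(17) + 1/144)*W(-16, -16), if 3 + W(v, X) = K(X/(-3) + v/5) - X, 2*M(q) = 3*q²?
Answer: 811525/144 ≈ 5635.6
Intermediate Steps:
K(I) = 0 (K(I) = -4*(I - I) = -4*0 = 0)
M(q) = 3*q²/2 (M(q) = (3*q²)/2 = 3*q²/2)
W(v, X) = -3 - X (W(v, X) = -3 + (0 - X) = -3 - X)
(M(17) + 1/144)*W(-16, -16) = ((3/2)*17² + 1/144)*(-3 - 1*(-16)) = ((3/2)*289 + 1/144)*(-3 + 16) = (867/2 + 1/144)*13 = (62425/144)*13 = 811525/144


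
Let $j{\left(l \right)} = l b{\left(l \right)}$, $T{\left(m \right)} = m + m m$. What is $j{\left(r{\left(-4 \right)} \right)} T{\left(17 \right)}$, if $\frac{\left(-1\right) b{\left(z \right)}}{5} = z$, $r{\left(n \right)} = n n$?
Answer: $-391680$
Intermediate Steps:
$r{\left(n \right)} = n^{2}$
$b{\left(z \right)} = - 5 z$
$T{\left(m \right)} = m + m^{2}$
$j{\left(l \right)} = - 5 l^{2}$ ($j{\left(l \right)} = l \left(- 5 l\right) = - 5 l^{2}$)
$j{\left(r{\left(-4 \right)} \right)} T{\left(17 \right)} = - 5 \left(\left(-4\right)^{2}\right)^{2} \cdot 17 \left(1 + 17\right) = - 5 \cdot 16^{2} \cdot 17 \cdot 18 = \left(-5\right) 256 \cdot 306 = \left(-1280\right) 306 = -391680$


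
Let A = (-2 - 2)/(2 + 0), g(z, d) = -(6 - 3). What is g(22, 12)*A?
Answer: 6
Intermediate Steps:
g(z, d) = -3 (g(z, d) = -1*3 = -3)
A = -2 (A = -4/2 = -4*½ = -2)
g(22, 12)*A = -3*(-2) = 6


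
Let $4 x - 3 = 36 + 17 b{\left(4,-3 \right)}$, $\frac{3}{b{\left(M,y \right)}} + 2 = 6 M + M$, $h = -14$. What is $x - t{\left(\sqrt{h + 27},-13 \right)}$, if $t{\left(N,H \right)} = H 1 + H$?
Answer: $\frac{3769}{104} \approx 36.24$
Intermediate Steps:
$b{\left(M,y \right)} = \frac{3}{-2 + 7 M}$ ($b{\left(M,y \right)} = \frac{3}{-2 + \left(6 M + M\right)} = \frac{3}{-2 + 7 M}$)
$t{\left(N,H \right)} = 2 H$ ($t{\left(N,H \right)} = H + H = 2 H$)
$x = \frac{1065}{104}$ ($x = \frac{3}{4} + \frac{36 + 17 \frac{3}{-2 + 7 \cdot 4}}{4} = \frac{3}{4} + \frac{36 + 17 \frac{3}{-2 + 28}}{4} = \frac{3}{4} + \frac{36 + 17 \cdot \frac{3}{26}}{4} = \frac{3}{4} + \frac{36 + \frac{51}{26}}{4} = \frac{3}{4} + \frac{1}{4} \cdot \frac{987}{26} = \frac{3}{4} + \frac{987}{104} = \frac{1065}{104} \approx 10.24$)
$x - t{\left(\sqrt{h + 27},-13 \right)} = \frac{1065}{104} - 2 \left(-13\right) = \frac{1065}{104} - -26 = \frac{1065}{104} + 26 = \frac{3769}{104}$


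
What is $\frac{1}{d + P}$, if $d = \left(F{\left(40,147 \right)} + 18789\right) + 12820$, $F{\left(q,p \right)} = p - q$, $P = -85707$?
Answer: $- \frac{1}{53991} \approx -1.8522 \cdot 10^{-5}$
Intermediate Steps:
$d = 31716$ ($d = \left(\left(147 - 40\right) + 18789\right) + 12820 = \left(107 + 18789\right) + 12820 = 18896 + 12820 = 31716$)
$\frac{1}{d + P} = \frac{1}{31716 - 85707} = \frac{1}{-53991} = - \frac{1}{53991}$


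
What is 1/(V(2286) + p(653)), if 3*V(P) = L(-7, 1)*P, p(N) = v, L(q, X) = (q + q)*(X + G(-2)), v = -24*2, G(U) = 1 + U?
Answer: -1/48 ≈ -0.020833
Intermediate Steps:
v = -48
L(q, X) = 2*q*(-1 + X) (L(q, X) = (q + q)*(X + (1 - 2)) = (2*q)*(X - 1) = (2*q)*(-1 + X) = 2*q*(-1 + X))
p(N) = -48
V(P) = 0 (V(P) = ((2*(-7)*(-1 + 1))*P)/3 = ((2*(-7)*0)*P)/3 = (0*P)/3 = (⅓)*0 = 0)
1/(V(2286) + p(653)) = 1/(0 - 48) = 1/(-48) = -1/48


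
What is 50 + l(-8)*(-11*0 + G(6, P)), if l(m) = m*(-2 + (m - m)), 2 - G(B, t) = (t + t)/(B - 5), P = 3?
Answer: -14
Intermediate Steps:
G(B, t) = 2 - 2*t/(-5 + B) (G(B, t) = 2 - (t + t)/(B - 5) = 2 - 2*t/(-5 + B))
l(m) = -2*m (l(m) = m*(-2 + 0) = m*(-2) = -2*m)
50 + l(-8)*(-11*0 + G(6, P)) = 50 + (-2*(-8))*(-11*0 + 2*(-5 + 6 - 1*3)/(-5 + 6)) = 50 + 16*(0 + 2*(-5 + 6 - 3)/1) = 50 + 16*(0 + 2*1*(-2)) = 50 + 16*(0 - 4) = 50 + 16*(-4) = 50 - 64 = -14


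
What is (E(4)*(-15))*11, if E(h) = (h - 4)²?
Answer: 0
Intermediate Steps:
E(h) = (-4 + h)²
(E(4)*(-15))*11 = ((-4 + 4)²*(-15))*11 = (0²*(-15))*11 = (0*(-15))*11 = 0*11 = 0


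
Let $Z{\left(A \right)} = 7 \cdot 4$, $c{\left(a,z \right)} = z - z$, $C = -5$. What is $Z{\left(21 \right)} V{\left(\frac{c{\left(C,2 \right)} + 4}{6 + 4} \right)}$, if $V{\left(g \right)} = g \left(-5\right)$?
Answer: $-56$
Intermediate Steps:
$c{\left(a,z \right)} = 0$
$Z{\left(A \right)} = 28$
$V{\left(g \right)} = - 5 g$
$Z{\left(21 \right)} V{\left(\frac{c{\left(C,2 \right)} + 4}{6 + 4} \right)} = 28 \left(- 5 \frac{0 + 4}{6 + 4}\right) = 28 \left(- 5 \cdot \frac{4}{10}\right) = 28 \left(- 5 \cdot 4 \cdot \frac{1}{10}\right) = 28 \left(\left(-5\right) \frac{2}{5}\right) = 28 \left(-2\right) = -56$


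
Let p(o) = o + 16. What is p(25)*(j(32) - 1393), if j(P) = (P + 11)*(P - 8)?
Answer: -14801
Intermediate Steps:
p(o) = 16 + o
j(P) = (-8 + P)*(11 + P) (j(P) = (11 + P)*(-8 + P) = (-8 + P)*(11 + P))
p(25)*(j(32) - 1393) = (16 + 25)*((-88 + 32² + 3*32) - 1393) = 41*((-88 + 1024 + 96) - 1393) = 41*(1032 - 1393) = 41*(-361) = -14801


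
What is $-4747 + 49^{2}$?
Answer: $-2346$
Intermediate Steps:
$-4747 + 49^{2} = -4747 + 2401 = -2346$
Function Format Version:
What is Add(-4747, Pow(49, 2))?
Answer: -2346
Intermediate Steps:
Add(-4747, Pow(49, 2)) = Add(-4747, 2401) = -2346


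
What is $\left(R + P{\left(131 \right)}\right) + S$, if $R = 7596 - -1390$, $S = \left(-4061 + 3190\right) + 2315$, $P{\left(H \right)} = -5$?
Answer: $10425$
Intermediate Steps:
$S = 1444$ ($S = -871 + 2315 = 1444$)
$R = 8986$ ($R = 7596 + 1390 = 8986$)
$\left(R + P{\left(131 \right)}\right) + S = \left(8986 - 5\right) + 1444 = 8981 + 1444 = 10425$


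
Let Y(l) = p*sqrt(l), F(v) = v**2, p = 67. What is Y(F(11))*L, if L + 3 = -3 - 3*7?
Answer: -19899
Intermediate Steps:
Y(l) = 67*sqrt(l)
L = -27 (L = -3 + (-3 - 3*7) = -3 + (-3 - 21) = -3 - 24 = -27)
Y(F(11))*L = (67*sqrt(11**2))*(-27) = (67*sqrt(121))*(-27) = (67*11)*(-27) = 737*(-27) = -19899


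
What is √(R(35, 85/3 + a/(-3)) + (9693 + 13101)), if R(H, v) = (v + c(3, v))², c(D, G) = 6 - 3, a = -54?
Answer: 5*√9082/3 ≈ 158.83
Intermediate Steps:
c(D, G) = 3
R(H, v) = (3 + v)² (R(H, v) = (v + 3)² = (3 + v)²)
√(R(35, 85/3 + a/(-3)) + (9693 + 13101)) = √((3 + (85/3 - 54/(-3)))² + (9693 + 13101)) = √((3 + (85*(⅓) - 54*(-⅓)))² + 22794) = √((3 + (85/3 + 18))² + 22794) = √((3 + 139/3)² + 22794) = √((148/3)² + 22794) = √(21904/9 + 22794) = √(227050/9) = 5*√9082/3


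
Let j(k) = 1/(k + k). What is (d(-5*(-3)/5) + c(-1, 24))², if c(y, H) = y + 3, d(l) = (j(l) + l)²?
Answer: 187489/1296 ≈ 144.67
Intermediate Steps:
j(k) = 1/(2*k)
d(l) = (l + 1/(2*l))² (d(l) = (1/(2*l) + l)² = (l + 1/(2*l))²)
c(y, H) = 3 + y
(d(-5*(-3)/5) + c(-1, 24))² = ((-5*(-3)/5 + 1/(2*((-5*(-3)/5))))² + (3 - 1))² = ((15*(⅕) + 1/(2*((15*(⅕)))))² + 2)² = ((3 + (½)/3)² + 2)² = ((3 + (½)*(⅓))² + 2)² = ((3 + ⅙)² + 2)² = ((19/6)² + 2)² = (361/36 + 2)² = (433/36)² = 187489/1296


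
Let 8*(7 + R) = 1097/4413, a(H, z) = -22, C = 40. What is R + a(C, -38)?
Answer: -1022719/35304 ≈ -28.969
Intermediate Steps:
R = -246031/35304 (R = -7 + (1097/4413)/8 = -7 + (1097*(1/4413))/8 = -7 + (⅛)*(1097/4413) = -7 + 1097/35304 = -246031/35304 ≈ -6.9689)
R + a(C, -38) = -246031/35304 - 22 = -1022719/35304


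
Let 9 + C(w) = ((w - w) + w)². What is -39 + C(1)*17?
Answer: -175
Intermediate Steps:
C(w) = -9 + w² (C(w) = -9 + ((w - w) + w)² = -9 + (0 + w)² = -9 + w²)
-39 + C(1)*17 = -39 + (-9 + 1²)*17 = -39 + (-9 + 1)*17 = -39 - 8*17 = -39 - 136 = -175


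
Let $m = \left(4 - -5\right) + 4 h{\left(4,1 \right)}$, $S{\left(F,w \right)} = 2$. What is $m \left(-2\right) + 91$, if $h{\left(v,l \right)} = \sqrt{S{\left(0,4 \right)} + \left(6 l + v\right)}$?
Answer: $73 - 16 \sqrt{3} \approx 45.287$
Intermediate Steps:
$h{\left(v,l \right)} = \sqrt{2 + v + 6 l}$ ($h{\left(v,l \right)} = \sqrt{2 + \left(6 l + v\right)} = \sqrt{2 + \left(v + 6 l\right)} = \sqrt{2 + v + 6 l}$)
$m = 9 + 8 \sqrt{3}$ ($m = \left(4 - -5\right) + 4 \sqrt{2 + 4 + 6 \cdot 1} = \left(4 + 5\right) + 4 \sqrt{2 + 4 + 6} = 9 + 4 \sqrt{12} = 9 + 4 \cdot 2 \sqrt{3} = 9 + 8 \sqrt{3} \approx 22.856$)
$m \left(-2\right) + 91 = \left(9 + 8 \sqrt{3}\right) \left(-2\right) + 91 = \left(-18 - 16 \sqrt{3}\right) + 91 = 73 - 16 \sqrt{3}$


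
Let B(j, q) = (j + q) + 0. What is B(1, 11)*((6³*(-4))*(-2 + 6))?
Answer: -41472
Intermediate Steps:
B(j, q) = j + q
B(1, 11)*((6³*(-4))*(-2 + 6)) = (1 + 11)*((6³*(-4))*(-2 + 6)) = 12*((216*(-4))*4) = 12*(-864*4) = 12*(-3456) = -41472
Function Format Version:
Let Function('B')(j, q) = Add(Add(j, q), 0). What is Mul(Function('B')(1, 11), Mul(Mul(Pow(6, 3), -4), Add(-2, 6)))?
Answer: -41472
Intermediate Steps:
Function('B')(j, q) = Add(j, q)
Mul(Function('B')(1, 11), Mul(Mul(Pow(6, 3), -4), Add(-2, 6))) = Mul(Add(1, 11), Mul(Mul(Pow(6, 3), -4), Add(-2, 6))) = Mul(12, Mul(Mul(216, -4), 4)) = Mul(12, Mul(-864, 4)) = Mul(12, -3456) = -41472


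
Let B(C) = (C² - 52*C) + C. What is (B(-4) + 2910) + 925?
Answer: 4055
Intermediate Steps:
B(C) = C² - 51*C
(B(-4) + 2910) + 925 = (-4*(-51 - 4) + 2910) + 925 = (-4*(-55) + 2910) + 925 = (220 + 2910) + 925 = 3130 + 925 = 4055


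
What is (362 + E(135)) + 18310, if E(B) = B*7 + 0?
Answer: 19617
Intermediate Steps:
E(B) = 7*B (E(B) = 7*B + 0 = 7*B)
(362 + E(135)) + 18310 = (362 + 7*135) + 18310 = (362 + 945) + 18310 = 1307 + 18310 = 19617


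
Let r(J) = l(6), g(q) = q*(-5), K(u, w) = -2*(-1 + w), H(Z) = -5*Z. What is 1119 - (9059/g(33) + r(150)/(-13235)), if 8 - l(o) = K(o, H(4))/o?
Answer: 512708051/436755 ≈ 1173.9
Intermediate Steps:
K(u, w) = 2 - 2*w
l(o) = 8 - 42/o (l(o) = 8 - (2 - (-10)*4)/o = 8 - (2 - 2*(-20))/o = 8 - (2 + 40)/o = 8 - 42/o)
g(q) = -5*q
r(J) = 1 (r(J) = 8 - 42/6 = 8 - 42*⅙ = 8 - 7 = 1)
1119 - (9059/g(33) + r(150)/(-13235)) = 1119 - (9059/((-5*33)) + 1/(-13235)) = 1119 - (9059/(-165) + 1*(-1/13235)) = 1119 - (9059*(-1/165) - 1/13235) = 1119 - (-9059/165 - 1/13235) = 1119 - 1*(-23979206/436755) = 1119 + 23979206/436755 = 512708051/436755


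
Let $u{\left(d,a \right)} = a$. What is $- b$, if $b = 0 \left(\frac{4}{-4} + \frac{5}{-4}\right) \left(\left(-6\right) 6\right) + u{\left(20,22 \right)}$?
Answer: $-22$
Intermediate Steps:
$b = 22$ ($b = 0 \left(\frac{4}{-4} + \frac{5}{-4}\right) \left(\left(-6\right) 6\right) + 22 = 0 \left(4 \left(- \frac{1}{4}\right) + 5 \left(- \frac{1}{4}\right)\right) \left(-36\right) + 22 = 0 \left(-1 - \frac{5}{4}\right) \left(-36\right) + 22 = 0 \left(- \frac{9}{4}\right) \left(-36\right) + 22 = 0 \left(-36\right) + 22 = 0 + 22 = 22$)
$- b = \left(-1\right) 22 = -22$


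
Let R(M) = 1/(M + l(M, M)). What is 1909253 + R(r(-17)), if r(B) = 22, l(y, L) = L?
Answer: 84007133/44 ≈ 1.9093e+6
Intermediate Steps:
R(M) = 1/(2*M) (R(M) = 1/(M + M) = 1/(2*M))
1909253 + R(r(-17)) = 1909253 + (1/2)/22 = 1909253 + (1/2)*(1/22) = 1909253 + 1/44 = 84007133/44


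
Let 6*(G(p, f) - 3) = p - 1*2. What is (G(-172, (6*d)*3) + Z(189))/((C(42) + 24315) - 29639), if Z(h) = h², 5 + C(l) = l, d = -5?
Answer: -35695/5287 ≈ -6.7515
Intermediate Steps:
C(l) = -5 + l
G(p, f) = 8/3 + p/6 (G(p, f) = 3 + (p - 1*2)/6 = 3 + (p - 2)/6 = 3 + (-2 + p)/6 = 3 + (-⅓ + p/6) = 8/3 + p/6)
(G(-172, (6*d)*3) + Z(189))/((C(42) + 24315) - 29639) = ((8/3 + (⅙)*(-172)) + 189²)/(((-5 + 42) + 24315) - 29639) = ((8/3 - 86/3) + 35721)/((37 + 24315) - 29639) = (-26 + 35721)/(24352 - 29639) = 35695/(-5287) = 35695*(-1/5287) = -35695/5287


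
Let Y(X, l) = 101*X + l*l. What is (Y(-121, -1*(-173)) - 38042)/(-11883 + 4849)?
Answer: 10167/3517 ≈ 2.8908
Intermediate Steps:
Y(X, l) = l² + 101*X (Y(X, l) = 101*X + l² = l² + 101*X)
(Y(-121, -1*(-173)) - 38042)/(-11883 + 4849) = (((-1*(-173))² + 101*(-121)) - 38042)/(-11883 + 4849) = ((173² - 12221) - 38042)/(-7034) = ((29929 - 12221) - 38042)*(-1/7034) = (17708 - 38042)*(-1/7034) = -20334*(-1/7034) = 10167/3517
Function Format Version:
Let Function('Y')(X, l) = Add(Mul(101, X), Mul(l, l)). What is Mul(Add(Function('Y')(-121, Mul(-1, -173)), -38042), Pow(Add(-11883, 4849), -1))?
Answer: Rational(10167, 3517) ≈ 2.8908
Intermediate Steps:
Function('Y')(X, l) = Add(Pow(l, 2), Mul(101, X)) (Function('Y')(X, l) = Add(Mul(101, X), Pow(l, 2)) = Add(Pow(l, 2), Mul(101, X)))
Mul(Add(Function('Y')(-121, Mul(-1, -173)), -38042), Pow(Add(-11883, 4849), -1)) = Mul(Add(Add(Pow(Mul(-1, -173), 2), Mul(101, -121)), -38042), Pow(Add(-11883, 4849), -1)) = Mul(Add(Add(Pow(173, 2), -12221), -38042), Pow(-7034, -1)) = Mul(Add(Add(29929, -12221), -38042), Rational(-1, 7034)) = Mul(Add(17708, -38042), Rational(-1, 7034)) = Mul(-20334, Rational(-1, 7034)) = Rational(10167, 3517)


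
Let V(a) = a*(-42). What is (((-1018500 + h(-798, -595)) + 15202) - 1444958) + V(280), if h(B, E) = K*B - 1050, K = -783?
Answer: -1836232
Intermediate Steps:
h(B, E) = -1050 - 783*B (h(B, E) = -783*B - 1050 = -1050 - 783*B)
V(a) = -42*a
(((-1018500 + h(-798, -595)) + 15202) - 1444958) + V(280) = (((-1018500 + (-1050 - 783*(-798))) + 15202) - 1444958) - 42*280 = (((-1018500 + (-1050 + 624834)) + 15202) - 1444958) - 11760 = (((-1018500 + 623784) + 15202) - 1444958) - 11760 = ((-394716 + 15202) - 1444958) - 11760 = (-379514 - 1444958) - 11760 = -1824472 - 11760 = -1836232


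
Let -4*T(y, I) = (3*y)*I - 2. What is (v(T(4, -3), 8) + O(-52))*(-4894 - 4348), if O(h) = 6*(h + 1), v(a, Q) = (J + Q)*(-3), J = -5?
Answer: 2911230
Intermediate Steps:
T(y, I) = ½ - 3*I*y/4 (T(y, I) = -((3*y)*I - 2)/4 = -(3*I*y - 2)/4 = -(-2 + 3*I*y)/4 = ½ - 3*I*y/4)
v(a, Q) = 15 - 3*Q (v(a, Q) = (-5 + Q)*(-3) = 15 - 3*Q)
O(h) = 6 + 6*h (O(h) = 6*(1 + h) = 6 + 6*h)
(v(T(4, -3), 8) + O(-52))*(-4894 - 4348) = ((15 - 3*8) + (6 + 6*(-52)))*(-4894 - 4348) = ((15 - 24) + (6 - 312))*(-9242) = (-9 - 306)*(-9242) = -315*(-9242) = 2911230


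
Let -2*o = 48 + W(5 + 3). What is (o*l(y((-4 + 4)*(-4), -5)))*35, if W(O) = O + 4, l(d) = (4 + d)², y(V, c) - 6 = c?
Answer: -26250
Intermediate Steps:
y(V, c) = 6 + c
W(O) = 4 + O
o = -30 (o = -(48 + (4 + (5 + 3)))/2 = -(48 + (4 + 8))/2 = -(48 + 12)/2 = -½*60 = -30)
(o*l(y((-4 + 4)*(-4), -5)))*35 = -30*(4 + (6 - 5))²*35 = -30*(4 + 1)²*35 = -30*5²*35 = -30*25*35 = -750*35 = -26250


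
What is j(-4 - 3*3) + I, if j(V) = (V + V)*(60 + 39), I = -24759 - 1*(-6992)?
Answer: -20341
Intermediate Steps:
I = -17767 (I = -24759 + 6992 = -17767)
j(V) = 198*V (j(V) = (2*V)*99 = 198*V)
j(-4 - 3*3) + I = 198*(-4 - 3*3) - 17767 = 198*(-4 - 9) - 17767 = 198*(-13) - 17767 = -2574 - 17767 = -20341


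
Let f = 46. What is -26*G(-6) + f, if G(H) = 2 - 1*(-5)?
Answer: -136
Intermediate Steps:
G(H) = 7 (G(H) = 2 + 5 = 7)
-26*G(-6) + f = -26*7 + 46 = -182 + 46 = -136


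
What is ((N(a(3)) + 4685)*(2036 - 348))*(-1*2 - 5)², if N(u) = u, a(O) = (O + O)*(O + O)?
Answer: 390483352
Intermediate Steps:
a(O) = 4*O² (a(O) = (2*O)*(2*O) = 4*O²)
((N(a(3)) + 4685)*(2036 - 348))*(-1*2 - 5)² = ((4*3² + 4685)*(2036 - 348))*(-1*2 - 5)² = ((4*9 + 4685)*1688)*(-2 - 5)² = ((36 + 4685)*1688)*(-7)² = (4721*1688)*49 = 7969048*49 = 390483352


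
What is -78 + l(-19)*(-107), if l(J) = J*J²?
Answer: 733835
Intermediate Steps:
l(J) = J³
-78 + l(-19)*(-107) = -78 + (-19)³*(-107) = -78 - 6859*(-107) = -78 + 733913 = 733835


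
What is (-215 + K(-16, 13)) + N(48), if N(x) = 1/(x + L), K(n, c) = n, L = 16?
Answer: -14783/64 ≈ -230.98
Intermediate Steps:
N(x) = 1/(16 + x) (N(x) = 1/(x + 16) = 1/(16 + x))
(-215 + K(-16, 13)) + N(48) = (-215 - 16) + 1/(16 + 48) = -231 + 1/64 = -14783/64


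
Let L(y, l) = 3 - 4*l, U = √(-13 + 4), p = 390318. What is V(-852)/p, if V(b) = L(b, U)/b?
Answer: -1/110850312 + I/27712578 ≈ -9.0212e-9 + 3.6085e-8*I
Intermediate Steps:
U = 3*I (U = √(-9) = 3*I ≈ 3.0*I)
V(b) = (3 - 12*I)/b
V(-852)/p = (3*(1 - 4*I)/(-852))/390318 = (3*(-1/852)*(1 - 4*I))*(1/390318) = (-1/284 + I/71)*(1/390318) = -1/110850312 + I/27712578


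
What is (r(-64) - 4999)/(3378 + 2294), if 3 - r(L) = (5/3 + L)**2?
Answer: -79933/51048 ≈ -1.5658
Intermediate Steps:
r(L) = 3 - (5/3 + L)**2
(r(-64) - 4999)/(3378 + 2294) = ((3 - (5 + 3*(-64))**2/9) - 4999)/(3378 + 2294) = ((3 - (5 - 192)**2/9) - 4999)/5672 = ((3 - 1/9*(-187)**2) - 4999)*(1/5672) = ((3 - 1/9*34969) - 4999)*(1/5672) = ((3 - 34969/9) - 4999)*(1/5672) = (-34942/9 - 4999)*(1/5672) = -79933/9*1/5672 = -79933/51048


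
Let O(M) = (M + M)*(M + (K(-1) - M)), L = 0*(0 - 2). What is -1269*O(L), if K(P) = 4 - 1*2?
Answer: 0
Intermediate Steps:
K(P) = 2 (K(P) = 4 - 2 = 2)
L = 0 (L = 0*(-2) = 0)
O(M) = 4*M (O(M) = (M + M)*(M + (2 - M)) = (2*M)*2 = 4*M)
-1269*O(L) = -5076*0 = -1269*0 = 0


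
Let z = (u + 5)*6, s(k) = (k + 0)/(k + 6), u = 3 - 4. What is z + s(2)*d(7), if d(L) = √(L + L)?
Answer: 24 + √14/4 ≈ 24.935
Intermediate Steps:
u = -1
d(L) = √2*√L (d(L) = √(2*L) = √2*√L)
s(k) = k/(6 + k)
z = 24 (z = (-1 + 5)*6 = 4*6 = 24)
z + s(2)*d(7) = 24 + (2/(6 + 2))*(√2*√7) = 24 + (2/8)*√14 = 24 + (2*(⅛))*√14 = 24 + √14/4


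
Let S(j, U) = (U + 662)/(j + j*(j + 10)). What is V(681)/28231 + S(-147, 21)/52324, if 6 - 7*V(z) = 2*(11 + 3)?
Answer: -466905685/4218765658464 ≈ -0.00011067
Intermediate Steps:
V(z) = -22/7 (V(z) = 6/7 - 2*(11 + 3)/7 = 6/7 - 2*14/7 = 6/7 - ⅐*28 = 6/7 - 4 = -22/7)
S(j, U) = (662 + U)/(j + j*(10 + j))
V(681)/28231 + S(-147, 21)/52324 = -22/7/28231 + ((662 + 21)/((-147)*(11 - 147)))/52324 = -22/7*1/28231 - 1/147*683/(-136)*(1/52324) = -22/197617 - 1/147*(-1/136)*683*(1/52324) = -22/197617 + (683/19992)*(1/52324) = -22/197617 + 683/1046061408 = -466905685/4218765658464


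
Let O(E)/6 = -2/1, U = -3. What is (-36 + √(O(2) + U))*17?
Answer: -612 + 17*I*√15 ≈ -612.0 + 65.841*I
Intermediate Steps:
O(E) = -12 (O(E) = 6*(-2/1) = 6*(-2*1) = 6*(-2) = -12)
(-36 + √(O(2) + U))*17 = (-36 + √(-12 - 3))*17 = (-36 + √(-15))*17 = (-36 + I*√15)*17 = -612 + 17*I*√15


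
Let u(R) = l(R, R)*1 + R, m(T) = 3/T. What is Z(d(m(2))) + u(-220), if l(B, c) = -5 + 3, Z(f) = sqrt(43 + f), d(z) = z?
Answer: -222 + sqrt(178)/2 ≈ -215.33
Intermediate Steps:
l(B, c) = -2
u(R) = -2 + R (u(R) = -2*1 + R = -2 + R)
Z(d(m(2))) + u(-220) = sqrt(43 + 3/2) + (-2 - 220) = sqrt(43 + 3*(1/2)) - 222 = sqrt(43 + 3/2) - 222 = sqrt(89/2) - 222 = sqrt(178)/2 - 222 = -222 + sqrt(178)/2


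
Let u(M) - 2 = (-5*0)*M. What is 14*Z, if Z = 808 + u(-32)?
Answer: 11340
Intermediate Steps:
u(M) = 2 (u(M) = 2 + (-5*0)*M = 2 + 0*M = 2 + 0 = 2)
Z = 810 (Z = 808 + 2 = 810)
14*Z = 14*810 = 11340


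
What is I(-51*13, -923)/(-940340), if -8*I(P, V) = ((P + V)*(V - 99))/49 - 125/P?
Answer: 153522503/34912943520 ≈ 0.0043973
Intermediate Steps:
I(P, V) = 125/(8*P) - (-99 + V)*(P + V)/392 (I(P, V) = -(((P + V)*(V - 99))/49 - 125/P)/8 = -(((P + V)*(-99 + V))*(1/49) - 125/P)/8 = -(((-99 + V)*(P + V))*(1/49) - 125/P)/8 = -((-99 + V)*(P + V)/49 - 125/P)/8 = -(-125/P + (-99 + V)*(P + V)/49)/8 = 125/(8*P) - (-99 + V)*(P + V)/392)
I(-51*13, -923)/(-940340) = ((6125 - (-51*13)*((-923)² - (-5049)*13 - 99*(-923) - 51*13*(-923)))/(392*((-51*13))))/(-940340) = ((1/392)*(6125 - 1*(-663)*(851929 - 99*(-663) + 91377 - 663*(-923)))/(-663))*(-1/940340) = ((1/392)*(-1/663)*(6125 - 1*(-663)*(851929 + 65637 + 91377 + 611949)))*(-1/940340) = ((1/392)*(-1/663)*(6125 - 1*(-663)*1620892))*(-1/940340) = ((1/392)*(-1/663)*(6125 + 1074651396))*(-1/940340) = ((1/392)*(-1/663)*1074657521)*(-1/940340) = -153522503/37128*(-1/940340) = 153522503/34912943520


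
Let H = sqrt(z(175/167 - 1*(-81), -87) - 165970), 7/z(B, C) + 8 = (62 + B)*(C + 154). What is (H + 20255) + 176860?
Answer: 197115 + I*sqrt(26902073998370501)/402604 ≈ 1.9712e+5 + 407.39*I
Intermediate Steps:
z(B, C) = 7/(-8 + (62 + B)*(154 + C)) (z(B, C) = 7/(-8 + (62 + B)*(C + 154)) = 7/(-8 + (62 + B)*(154 + C)))
H = I*sqrt(26902073998370501)/402604 (H = sqrt(7/(9540 + 62*(-87) + 154*(175/167 - 1*(-81)) + (175/167 - 1*(-81))*(-87)) - 165970) = sqrt(7/(9540 - 5394 + 154*(175*(1/167) + 81) + (175*(1/167) + 81)*(-87)) - 165970) = sqrt(7/(9540 - 5394 + 154*(175/167 + 81) + (175/167 + 81)*(-87)) - 165970) = sqrt(7/(9540 - 5394 + 154*(13702/167) + (13702/167)*(-87)) - 165970) = sqrt(7/(9540 - 5394 + 2110108/167 - 1192074/167) - 165970) = sqrt(7/(1610416/167) - 165970) = sqrt(7*(167/1610416) - 165970) = sqrt(1169/1610416 - 165970) = sqrt(-267280742351/1610416) = I*sqrt(26902073998370501)/402604 ≈ 407.39*I)
(H + 20255) + 176860 = (I*sqrt(26902073998370501)/402604 + 20255) + 176860 = (20255 + I*sqrt(26902073998370501)/402604) + 176860 = 197115 + I*sqrt(26902073998370501)/402604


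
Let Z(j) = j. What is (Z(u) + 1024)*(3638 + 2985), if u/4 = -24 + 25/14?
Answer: 43354158/7 ≈ 6.1934e+6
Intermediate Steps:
u = -622/7 (u = 4*(-24 + 25/14) = 4*(-311/14) = -622/7 ≈ -88.857)
(Z(u) + 1024)*(3638 + 2985) = (-622/7 + 1024)*(3638 + 2985) = (6546/7)*6623 = 43354158/7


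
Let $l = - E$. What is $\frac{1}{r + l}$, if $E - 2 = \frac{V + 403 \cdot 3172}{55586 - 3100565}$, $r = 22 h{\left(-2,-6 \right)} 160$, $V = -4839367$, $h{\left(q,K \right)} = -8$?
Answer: $- \frac{1014993}{28585419883} \approx -3.5507 \cdot 10^{-5}$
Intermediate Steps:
$r = -28160$ ($r = 22 \left(-8\right) 160 = \left(-176\right) 160 = -28160$)
$E = \frac{3217003}{1014993}$ ($E = 2 + \frac{-4839367 + 403 \cdot 3172}{55586 - 3100565} = 2 + \frac{-4839367 + 1278316}{-3044979} = 2 - - \frac{1187017}{1014993} = 2 + \frac{1187017}{1014993} = \frac{3217003}{1014993} \approx 3.1695$)
$l = - \frac{3217003}{1014993}$ ($l = \left(-1\right) \frac{3217003}{1014993} = - \frac{3217003}{1014993} \approx -3.1695$)
$\frac{1}{r + l} = \frac{1}{-28160 - \frac{3217003}{1014993}} = \frac{1}{- \frac{28585419883}{1014993}} = - \frac{1014993}{28585419883}$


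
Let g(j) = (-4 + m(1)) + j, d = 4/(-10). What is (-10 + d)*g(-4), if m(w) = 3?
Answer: 52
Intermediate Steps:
d = -2/5 (d = 4*(-1/10) = -2/5 ≈ -0.40000)
g(j) = -1 + j (g(j) = (-4 + 3) + j = -1 + j)
(-10 + d)*g(-4) = (-10 - 2/5)*(-1 - 4) = -52/5*(-5) = 52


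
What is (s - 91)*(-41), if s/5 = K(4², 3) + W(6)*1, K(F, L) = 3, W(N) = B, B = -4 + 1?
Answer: 3731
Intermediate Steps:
B = -3
W(N) = -3
s = 0 (s = 5*(3 - 3*1) = 5*(3 - 3) = 5*0 = 0)
(s - 91)*(-41) = (0 - 91)*(-41) = -91*(-41) = 3731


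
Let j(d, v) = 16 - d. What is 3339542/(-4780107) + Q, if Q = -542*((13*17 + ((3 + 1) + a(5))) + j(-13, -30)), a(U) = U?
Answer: -671025199988/4780107 ≈ -1.4038e+5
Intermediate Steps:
Q = -140378 (Q = -542*((13*17 + ((3 + 1) + 5)) + (16 - 1*(-13))) = -542*((221 + (4 + 5)) + (16 + 13)) = -542*((221 + 9) + 29) = -542*(230 + 29) = -542*259 = -140378)
3339542/(-4780107) + Q = 3339542/(-4780107) - 140378 = 3339542*(-1/4780107) - 140378 = -3339542/4780107 - 140378 = -671025199988/4780107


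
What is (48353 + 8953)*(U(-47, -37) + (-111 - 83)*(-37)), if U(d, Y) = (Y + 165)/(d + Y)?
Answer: 2878786012/7 ≈ 4.1126e+8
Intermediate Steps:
U(d, Y) = (165 + Y)/(Y + d)
(48353 + 8953)*(U(-47, -37) + (-111 - 83)*(-37)) = (48353 + 8953)*((165 - 37)/(-37 - 47) + (-111 - 83)*(-37)) = 57306*(128/(-84) - 194*(-37)) = 57306*(-1/84*128 + 7178) = 57306*(-32/21 + 7178) = 57306*(150706/21) = 2878786012/7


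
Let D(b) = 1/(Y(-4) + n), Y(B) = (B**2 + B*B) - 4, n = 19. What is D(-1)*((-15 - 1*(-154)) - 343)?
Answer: -204/47 ≈ -4.3404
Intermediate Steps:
Y(B) = -4 + 2*B**2 (Y(B) = (B**2 + B**2) - 4 = 2*B**2 - 4 = -4 + 2*B**2)
D(b) = 1/47 (D(b) = 1/((-4 + 2*(-4)**2) + 19) = 1/((-4 + 2*16) + 19) = 1/((-4 + 32) + 19) = 1/(28 + 19) = 1/47)
D(-1)*((-15 - 1*(-154)) - 343) = ((-15 - 1*(-154)) - 343)/47 = ((-15 + 154) - 343)/47 = (139 - 343)/47 = (1/47)*(-204) = -204/47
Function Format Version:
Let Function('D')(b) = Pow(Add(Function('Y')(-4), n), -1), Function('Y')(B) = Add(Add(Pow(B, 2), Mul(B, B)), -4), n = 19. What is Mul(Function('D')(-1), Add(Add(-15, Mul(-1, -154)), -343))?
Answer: Rational(-204, 47) ≈ -4.3404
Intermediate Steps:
Function('Y')(B) = Add(-4, Mul(2, Pow(B, 2))) (Function('Y')(B) = Add(Add(Pow(B, 2), Pow(B, 2)), -4) = Add(Mul(2, Pow(B, 2)), -4) = Add(-4, Mul(2, Pow(B, 2))))
Function('D')(b) = Rational(1, 47) (Function('D')(b) = Pow(Add(Add(-4, Mul(2, Pow(-4, 2))), 19), -1) = Pow(Add(Add(-4, Mul(2, 16)), 19), -1) = Pow(Add(Add(-4, 32), 19), -1) = Pow(Add(28, 19), -1) = Pow(47, -1) = Rational(1, 47))
Mul(Function('D')(-1), Add(Add(-15, Mul(-1, -154)), -343)) = Mul(Rational(1, 47), Add(Add(-15, Mul(-1, -154)), -343)) = Mul(Rational(1, 47), Add(Add(-15, 154), -343)) = Mul(Rational(1, 47), Add(139, -343)) = Mul(Rational(1, 47), -204) = Rational(-204, 47)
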